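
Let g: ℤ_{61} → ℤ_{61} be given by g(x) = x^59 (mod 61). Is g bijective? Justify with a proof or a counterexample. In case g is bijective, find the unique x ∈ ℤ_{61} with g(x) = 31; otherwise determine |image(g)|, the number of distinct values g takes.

Since 61 is prime, the nonzero elements of ℤ_{61} form a cyclic group of order 60.
As gcd(59, 60) = 1, raising to the 59th power is a bijection on this group: if x_1^59 ≡ x_2^59 then (x_1x_2^{−1})^59 = 1, and the only element of order dividing gcd(59, 60) = 1 is 1, so x_1 = x_2.
With g(0) = 0 this makes g injective on all of ℤ_{61}, hence bijective (finite equal-size domain and codomain). In particular g is bijective.
Since g is bijective, we find the preimage of 31. The inverse of x ↦ x^59 on (ℤ_{61})^× is x ↦ x^59, because 59·59 = 3481 = 58·60 + 1 ≡ 1 (mod 60) and x^{60} = 1 for x ≠ 0 (Fermat). So g⁻¹(31) = 31^59 mod 61.
Repeated squaring mod 61: 31^1 ≡ 31, 31^2 ≡ 31² = 961 ≡ 46, 31^4 ≡ 46² = 2116 ≡ 42, 31^8 ≡ 42² = 1764 ≡ 56, 31^16 ≡ 56² = 3136 ≡ 25, 31^32 ≡ 25² = 625 ≡ 15. Since 59 = 32 + 16 + 8 + 2 + 1, 31^59 ≡ 15·25·56·46·31: 15·25 = 375 ≡ 9, then 9·56 = 504 ≡ 16, then 16·46 = 736 ≡ 4, then 4·31 = 124 ≡ 2. So 31^59 ≡ 2 (mod 61).
Hence g⁻¹(31) = 2.

2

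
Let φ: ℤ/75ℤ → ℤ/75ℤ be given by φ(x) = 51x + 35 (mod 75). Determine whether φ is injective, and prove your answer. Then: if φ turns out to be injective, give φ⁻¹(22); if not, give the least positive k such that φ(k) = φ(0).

25

We have gcd(51, 75) = 3 > 1. Taking x_1 = 0 and x_2 = 25: φ(0) = 35 and φ(25) = 51·25 + 35 = 1310 ≡ 35 (mod 75).
So φ(0) = φ(25) while 0 ≠ 25, therefore φ is not injective.
Since φ is not injective, we find the least positive k with φ(k) = φ(0): this means 51k ≡ 0 (mod 75), i.e. 75 ∣ 51k. Since gcd(51, 75) = 3, dividing through by 3 this holds exactly when 25 ∣ 17k, and as gcd(17, 25) = 1, exactly when 25 ∣ k.
The smallest positive such k is 25.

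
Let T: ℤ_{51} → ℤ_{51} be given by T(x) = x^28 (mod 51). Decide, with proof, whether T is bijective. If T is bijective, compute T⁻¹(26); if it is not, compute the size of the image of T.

10

T(1) = 1^28 = 1.
T(4): Repeated squaring mod 51: 4^1 ≡ 4, 4^2 ≡ 4² = 16, 4^4 ≡ 16² = 256 ≡ 1, 4^8 ≡ 1² = 1, 4^16 ≡ 1² = 1. Since 28 = 16 + 8 + 4, 4^28 ≡ 1·1·1: 1·1 = 1, then 1·1 = 1. So 4^28 ≡ 1 (mod 51).
So T(1) = T(4) = 1 while 1 ≠ 4, so T is not injective, hence not bijective.
Since T is not bijective, we determine |image(T)|. Computing x^28 mod 51 for each x (by repeated squaring, reducing mod 51 at every step), the values T(0), T(1), …, T(50) are: 0, 1, 16, 21, 1, 4, 30, 13, 16, 33, 13, 13, 21, 1, 4, 33, 1, 34, 18, 16, 4, 18, 4, 13, 30, 16, 16, 30, 13, 4, 18, 4, 16, 18, 34, 1, 33, 4, 1, 21, 13, 13, 33, 16, 13, 30, 4, 1, 21, 16, 1.
The distinct values are {0, 1, 4, 13, 16, 18, 21, 30, 33, 34}; there are 10 of them.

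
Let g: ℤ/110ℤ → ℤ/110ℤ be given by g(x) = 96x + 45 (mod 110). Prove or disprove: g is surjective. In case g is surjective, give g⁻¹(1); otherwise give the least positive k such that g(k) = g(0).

55

Since gcd(96, 110) = 2, we have 96x ≡ 0 (mod 2) for all x, so g(x) ≡ 1 (mod 2).
But 0 ≢ 1 (mod 2), so 0 ∈ ℤ/110ℤ has no preimage. Therefore g is not surjective.
Since g is not surjective, we find the least positive k with g(k) = g(0): this means 96k ≡ 0 (mod 110), i.e. 110 ∣ 96k. Since gcd(96, 110) = 2, dividing through by 2 this holds exactly when 55 ∣ 48k, and as gcd(48, 55) = 1, exactly when 55 ∣ k.
The smallest positive such k is 55.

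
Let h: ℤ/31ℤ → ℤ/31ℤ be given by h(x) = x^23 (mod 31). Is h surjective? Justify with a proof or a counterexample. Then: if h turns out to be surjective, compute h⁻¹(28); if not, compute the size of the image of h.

9

Since 31 is prime, the nonzero elements of ℤ/31ℤ form a cyclic group of order 30.
As gcd(23, 30) = 1, raising to the 23rd power is a bijection on this group: if x_1^23 ≡ x_2^23 then (x_1x_2^{−1})^23 = 1, and the only element of order dividing gcd(23, 30) = 1 is 1, so x_1 = x_2.
With h(0) = 0 this makes h injective on all of ℤ/31ℤ, hence bijective (finite equal-size domain and codomain). In particular h is surjective.
Since h is surjective, we find the preimage of 28. The inverse of x ↦ x^23 on (ℤ/31ℤ)^× is x ↦ x^17, because 23·17 = 391 = 13·30 + 1 ≡ 1 (mod 30) and x^{30} = 1 for x ≠ 0 (Fermat). So h⁻¹(28) = 28^17 mod 31.
Repeated squaring mod 31: 28^1 ≡ 28, 28^2 ≡ 28² = 784 ≡ 9, 28^4 ≡ 9² = 81 ≡ 19, 28^8 ≡ 19² = 361 ≡ 20, 28^16 ≡ 20² = 400 ≡ 28. Since 17 = 16 + 1, 28^17 ≡ 28·28: 28·28 = 784 ≡ 9. So 28^17 ≡ 9 (mod 31).
Hence h⁻¹(28) = 9.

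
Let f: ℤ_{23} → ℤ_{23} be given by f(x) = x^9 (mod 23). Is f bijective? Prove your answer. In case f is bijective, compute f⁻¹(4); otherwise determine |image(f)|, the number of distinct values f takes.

12

Since 23 is prime, the nonzero elements of ℤ_{23} form a cyclic group of order 22.
As gcd(9, 22) = 1, raising to the 9th power is a bijection on this group: if x_1^9 ≡ x_2^9 then (x_1x_2^{−1})^9 = 1, and the only element of order dividing gcd(9, 22) = 1 is 1, so x_1 = x_2.
With f(0) = 0 this makes f injective on all of ℤ_{23}, hence bijective (finite equal-size domain and codomain). In particular f is bijective.
Since f is bijective, we find the preimage of 4. The inverse of x ↦ x^9 on (ℤ_{23})^× is x ↦ x^5, because 9·5 = 45 = 2·22 + 1 ≡ 1 (mod 22) and x^{22} = 1 for x ≠ 0 (Fermat). So f⁻¹(4) = 4^5 mod 23.
Repeated squaring mod 23: 4^1 ≡ 4, 4^2 ≡ 4² = 16, 4^4 ≡ 16² = 256 ≡ 3. Since 5 = 4 + 1, 4^5 ≡ 3·4: 3·4 = 12. So 4^5 ≡ 12 (mod 23).
Hence f⁻¹(4) = 12.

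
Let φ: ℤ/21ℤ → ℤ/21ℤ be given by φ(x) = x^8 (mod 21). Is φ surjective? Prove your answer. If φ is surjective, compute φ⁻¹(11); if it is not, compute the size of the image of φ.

φ(2): Repeated squaring mod 21: 2^1 ≡ 2, 2^2 ≡ 2² = 4, 2^4 ≡ 4² = 16, 2^8 ≡ 16² = 256 ≡ 4. So 2^8 ≡ 4 (mod 21).
φ(5): Repeated squaring mod 21: 5^1 ≡ 5, 5^2 ≡ 5² = 25 ≡ 4, 5^4 ≡ 4² = 16, 5^8 ≡ 16² = 256 ≡ 4. So 5^8 ≡ 4 (mod 21).
So φ(2) = φ(5) = 4 while 2 ≠ 5, therefore φ is not injective.
A non-injective map from the 21-element set ℤ/21ℤ to itself takes at most 20 distinct values, so it cannot be surjective. Hence φ is not surjective.
Since φ is not surjective, we determine |image(φ)|. Computing x^8 mod 21 for each x (by repeated squaring, reducing mod 21 at every step), the values φ(0), φ(1), …, φ(20) are: 0, 1, 4, 9, 16, 4, 15, 7, 1, 18, 16, 16, 18, 1, 7, 15, 4, 16, 9, 4, 1.
The distinct values are {0, 1, 4, 7, 9, 15, 16, 18}; there are 8 of them.

8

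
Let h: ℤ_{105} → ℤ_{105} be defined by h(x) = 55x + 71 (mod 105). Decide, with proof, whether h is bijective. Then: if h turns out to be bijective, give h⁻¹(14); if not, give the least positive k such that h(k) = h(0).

21

Recall: h is injective when h(a) = h(b) forces a = b.
We have gcd(55, 105) = 5 > 1. Taking a = 0 and b = 21: h(0) = 71 and h(21) = 55·21 + 71 = 1226 ≡ 71 (mod 105).
So h(0) = h(21) while 0 ≠ 21, hence h is not injective, hence not bijective.
Since h is not bijective, we find the least positive k with h(k) = h(0): this means 55k ≡ 0 (mod 105), i.e. 105 ∣ 55k. Since gcd(55, 105) = 5, dividing through by 5 this holds exactly when 21 ∣ 11k, and as gcd(11, 21) = 1, exactly when 21 ∣ k.
The smallest positive such k is 21.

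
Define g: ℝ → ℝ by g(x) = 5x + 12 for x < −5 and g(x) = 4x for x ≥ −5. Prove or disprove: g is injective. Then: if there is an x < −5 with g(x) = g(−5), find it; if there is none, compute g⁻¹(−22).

-32/5

Both pieces are strictly increasing (slopes 5 and 4), so each is injective on its own interval.
The left piece maps (−∞, −5) onto (−∞, −13); the right piece maps [−5, ∞) onto [−20, ∞).
These images overlap. In particular g(−5) = −20 (right piece), and solving 5x + 12 = −20 on the left piece gives x = −32/5 < −5.
So g(−32/5) = g(−5) with −32/5 ≠ −5, and g is not injective. This x = −32/5 is the requested value below −5.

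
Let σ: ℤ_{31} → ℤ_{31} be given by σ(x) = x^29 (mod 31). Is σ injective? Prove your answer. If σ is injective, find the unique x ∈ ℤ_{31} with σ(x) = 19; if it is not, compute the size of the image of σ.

Since 31 is prime, the nonzero elements of ℤ_{31} form a cyclic group of order 30.
As gcd(29, 30) = 1, raising to the 29th power is a bijection on this group: if s^29 ≡ t^29 then (st^{−1})^29 = 1, and the only element of order dividing gcd(29, 30) = 1 is 1, so s = t.
With σ(0) = 0 this makes σ injective on all of ℤ_{31}, hence bijective (finite equal-size domain and codomain). In particular σ is injective.
Since σ is injective, we find the preimage of 19. The inverse of x ↦ x^29 on (ℤ_{31})^× is x ↦ x^29, because 29·29 = 841 = 28·30 + 1 ≡ 1 (mod 30) and x^{30} = 1 for x ≠ 0 (Fermat). So σ⁻¹(19) = 19^29 mod 31.
Repeated squaring mod 31: 19^1 ≡ 19, 19^2 ≡ 19² = 361 ≡ 20, 19^4 ≡ 20² = 400 ≡ 28, 19^8 ≡ 28² = 784 ≡ 9, 19^16 ≡ 9² = 81 ≡ 19. Since 29 = 16 + 8 + 4 + 1, 19^29 ≡ 19·9·28·19: 19·9 = 171 ≡ 16, then 16·28 = 448 ≡ 14, then 14·19 = 266 ≡ 18. So 19^29 ≡ 18 (mod 31).
Hence σ⁻¹(19) = 18.

18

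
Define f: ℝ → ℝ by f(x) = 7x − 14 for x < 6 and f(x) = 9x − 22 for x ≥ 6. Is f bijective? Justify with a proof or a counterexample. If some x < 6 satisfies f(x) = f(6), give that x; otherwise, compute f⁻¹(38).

20/3

Both pieces are strictly increasing (slopes 7 and 9), so each is injective on its own interval.
The left piece maps (−∞, 6) onto (−∞, 28); the right piece maps [6, ∞) onto [32, ∞).
The images leave a gap (28 has no preimage), so f is not surjective, hence not bijective.
Because the two images are disjoint, no x < 6 has f(x) = f(6), so we compute f⁻¹(38): 38 lies in [32, ∞), so solve 9x − 22 = 38: x = (38 + 22)/9 = 20/3.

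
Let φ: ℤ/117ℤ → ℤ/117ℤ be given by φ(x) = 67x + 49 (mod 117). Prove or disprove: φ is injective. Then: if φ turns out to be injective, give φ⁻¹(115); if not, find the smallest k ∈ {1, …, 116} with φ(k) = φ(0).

If φ(x_1) = φ(x_2), then 67x_1 ≡ 67x_2 (mod 117). Because gcd(67, 117) = 1, we may cancel 67 to get x_1 ≡ x_2 (mod 117).
So φ is injective.
We now compute 67⁻¹ mod 117 explicitly. Euclid's algorithm: 117 = 1·67 + 50, 67 = 1·50 + 17, 50 = 2·17 + 16, 17 = 1·16 + 1; back-substituting gives 1 = 7·67 − 4·117, so 67⁻¹ ≡ 7 (mod 117).
Since φ is injective, we find φ⁻¹(115): we need 67x ≡ 115 − 49 ≡ 66 (mod 117). Using 67⁻¹ = 7: x ≡ 7·66 = 462 = 3·117 + 111, so x = 111.
Check: φ(111) = 67·111 + 49 = 7486 = 63·117 + 115 ≡ 115 (mod 117).

111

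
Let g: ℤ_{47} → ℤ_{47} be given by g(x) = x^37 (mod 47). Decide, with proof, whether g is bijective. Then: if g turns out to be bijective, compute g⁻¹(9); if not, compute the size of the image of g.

Since 47 is prime, the nonzero elements of ℤ_{47} form a cyclic group of order 46.
As gcd(37, 46) = 1, raising to the 37th power is a bijection on this group: if a^37 ≡ b^37 then (ab^{−1})^37 = 1, and the only element of order dividing gcd(37, 46) = 1 is 1, so a = b.
With g(0) = 0 this makes g injective on all of ℤ_{47}, hence bijective (finite equal-size domain and codomain). In particular g is bijective.
Since g is bijective, we find the preimage of 9. The inverse of x ↦ x^37 on (ℤ_{47})^× is x ↦ x^5, because 37·5 = 185 = 4·46 + 1 ≡ 1 (mod 46) and x^{46} = 1 for x ≠ 0 (Fermat). So g⁻¹(9) = 9^5 mod 47.
Repeated squaring mod 47: 9^1 ≡ 9, 9^2 ≡ 9² = 81 ≡ 34, 9^4 ≡ 34² = 1156 ≡ 28. Since 5 = 4 + 1, 9^5 ≡ 28·9: 28·9 = 252 ≡ 17. So 9^5 ≡ 17 (mod 47).
Hence g⁻¹(9) = 17.

17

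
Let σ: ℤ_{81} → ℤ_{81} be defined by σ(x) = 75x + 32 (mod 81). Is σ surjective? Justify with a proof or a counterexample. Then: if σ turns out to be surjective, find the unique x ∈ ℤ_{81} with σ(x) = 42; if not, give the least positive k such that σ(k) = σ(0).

27

Since gcd(75, 81) = 3, we have 75x ≡ 0 (mod 3) for all x, so σ(x) ≡ 2 (mod 3).
But 0 ≢ 2 (mod 3), so 0 ∈ ℤ_{81} has no preimage. Therefore σ is not surjective.
Since σ is not surjective, we find the least positive k with σ(k) = σ(0): this means 75k ≡ 0 (mod 81), i.e. 81 ∣ 75k. Since gcd(75, 81) = 3, dividing through by 3 this holds exactly when 27 ∣ 25k, and as gcd(25, 27) = 1, exactly when 27 ∣ k.
The smallest positive such k is 27.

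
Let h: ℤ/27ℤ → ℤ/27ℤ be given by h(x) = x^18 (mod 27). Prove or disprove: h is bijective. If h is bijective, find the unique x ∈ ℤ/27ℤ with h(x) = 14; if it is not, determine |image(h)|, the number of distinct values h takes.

h(1) = 1^18 = 1.
h(2): Repeated squaring mod 27: 2^1 ≡ 2, 2^2 ≡ 2² = 4, 2^4 ≡ 4² = 16, 2^8 ≡ 16² = 256 ≡ 13, 2^16 ≡ 13² = 169 ≡ 7. Since 18 = 16 + 2, 2^18 ≡ 7·4: 7·4 = 28 ≡ 1. So 2^18 ≡ 1 (mod 27).
So h(1) = h(2) = 1 while 1 ≠ 2, thus h is not injective, hence not bijective.
Since h is not bijective, we determine |image(h)|. Computing x^18 mod 27 for each x (by repeated squaring, reducing mod 27 at every step), the values h(0), h(1), …, h(26) are: 0, 1, 1, 0, 1, 1, 0, 1, 1, 0, 1, 1, 0, 1, 1, 0, 1, 1, 0, 1, 1, 0, 1, 1, 0, 1, 1.
The distinct values are {0, 1}; there are 2 of them.

2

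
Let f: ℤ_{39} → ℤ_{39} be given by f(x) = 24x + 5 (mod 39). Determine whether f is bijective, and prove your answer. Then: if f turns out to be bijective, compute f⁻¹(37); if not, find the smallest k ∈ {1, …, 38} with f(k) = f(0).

13

We have gcd(24, 39) = 3 > 1. Taking x_1 = 0 and x_2 = 13: f(0) = 5 and f(13) = 24·13 + 5 = 317 ≡ 5 (mod 39).
So f(0) = f(13) while 0 ≠ 13, therefore f is not injective, hence not bijective.
Since f is not bijective, we find the least positive k with f(k) = f(0): this means 24k ≡ 0 (mod 39), i.e. 39 ∣ 24k. Since gcd(24, 39) = 3, dividing through by 3 this holds exactly when 13 ∣ 8k, and as gcd(8, 13) = 1, exactly when 13 ∣ k.
The smallest positive such k is 13.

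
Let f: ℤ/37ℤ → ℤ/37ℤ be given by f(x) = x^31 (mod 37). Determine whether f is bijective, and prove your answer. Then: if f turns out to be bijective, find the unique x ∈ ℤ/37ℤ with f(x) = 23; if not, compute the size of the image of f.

Since 37 is prime, the nonzero elements of ℤ/37ℤ form a cyclic group of order 36.
As gcd(31, 36) = 1, raising to the 31st power is a bijection on this group: if s^31 ≡ t^31 then (st^{−1})^31 = 1, and the only element of order dividing gcd(31, 36) = 1 is 1, so s = t.
With f(0) = 0 this makes f injective on all of ℤ/37ℤ, hence bijective (finite equal-size domain and codomain). In particular f is bijective.
Since f is bijective, we find the preimage of 23. The inverse of x ↦ x^31 on (ℤ/37ℤ)^× is x ↦ x^7, because 31·7 = 217 = 6·36 + 1 ≡ 1 (mod 36) and x^{36} = 1 for x ≠ 0 (Fermat). So f⁻¹(23) = 23^7 mod 37.
Repeated squaring mod 37: 23^1 ≡ 23, 23^2 ≡ 23² = 529 ≡ 11, 23^4 ≡ 11² = 121 ≡ 10. Since 7 = 4 + 2 + 1, 23^7 ≡ 10·11·23: 10·11 = 110 ≡ 36, then 36·23 = 828 ≡ 14. So 23^7 ≡ 14 (mod 37).
Hence f⁻¹(23) = 14.

14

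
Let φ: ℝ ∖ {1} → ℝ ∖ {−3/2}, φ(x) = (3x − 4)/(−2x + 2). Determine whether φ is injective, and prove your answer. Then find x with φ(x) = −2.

0

Suppose φ(u) = φ(v). Cross-multiplying: (3u − 4)(−2v + 2) = (3v − 4)(−2u + 2).
Expanding both sides and cancelling the symmetric terms leaves −2·(u − v) = 0. Since −2 ≠ 0, u = v. Therefore φ is injective.
Solving φ(x) = −2: cross-multiplying gives 3x − 4 = −2(−2x + 2), which rearranges to −1x = 0, so x = 0.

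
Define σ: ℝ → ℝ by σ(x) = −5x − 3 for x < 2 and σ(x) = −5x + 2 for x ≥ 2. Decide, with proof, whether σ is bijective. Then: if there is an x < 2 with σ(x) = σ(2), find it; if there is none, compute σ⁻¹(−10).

Both pieces are strictly decreasing (slopes −5 and −5), so each is injective on its own interval.
The left piece maps (−∞, 2) onto (−13, ∞); the right piece maps [2, ∞) onto (−∞, −8].
These images overlap. In particular σ(2) = −8 (right piece), and solving −5x − 3 = −8 on the left piece gives x = 1 < 2.
So σ(1) = σ(2) with 1 ≠ 2, and σ is not injective, hence not bijective. This x = 1 is the requested value below 2.

1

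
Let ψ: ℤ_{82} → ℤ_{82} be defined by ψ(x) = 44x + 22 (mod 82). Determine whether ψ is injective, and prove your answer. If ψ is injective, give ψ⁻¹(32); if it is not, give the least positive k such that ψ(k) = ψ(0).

Recall that injectivity means: for all x_1, x_2 in the domain, ψ(x_1) = ψ(x_2) implies x_1 = x_2.
We have gcd(44, 82) = 2 > 1. Taking x_1 = 0 and x_2 = 41: ψ(0) = 22 and ψ(41) = 44·41 + 22 = 1826 ≡ 22 (mod 82).
So ψ(0) = ψ(41) while 0 ≠ 41, therefore ψ is not injective.
Since ψ is not injective, we find the least positive k with ψ(k) = ψ(0): this means 44k ≡ 0 (mod 82), i.e. 82 ∣ 44k. Since gcd(44, 82) = 2, dividing through by 2 this holds exactly when 41 ∣ 22k, and as gcd(22, 41) = 1, exactly when 41 ∣ k.
The smallest positive such k is 41.

41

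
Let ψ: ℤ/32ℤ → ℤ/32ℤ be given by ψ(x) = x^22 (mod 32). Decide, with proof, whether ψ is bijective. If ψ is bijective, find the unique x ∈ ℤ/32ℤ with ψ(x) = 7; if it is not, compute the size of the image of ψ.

5

ψ(0) = 0^22 = 0.
ψ(2): Repeated squaring mod 32: 2^1 ≡ 2, 2^2 ≡ 2² = 4, 2^4 ≡ 4² = 16, 2^8 ≡ 16² = 256 ≡ 0, 2^16 ≡ 0² = 0. Since 22 = 16 + 4 + 2, 2^22 ≡ 0·16·4: 0·16 = 0, then 0·4 = 0. So 2^22 ≡ 0 (mod 32).
So ψ(0) = ψ(2) = 0 while 0 ≠ 2, hence ψ is not injective, hence not bijective.
Since ψ is not bijective, we determine |image(ψ)|. Computing x^22 mod 32 for each x (by repeated squaring, reducing mod 32 at every step), the values ψ(0), ψ(1), …, ψ(31) are: 0, 1, 0, 25, 0, 9, 0, 17, 0, 17, 0, 9, 0, 25, 0, 1, 0, 1, 0, 25, 0, 9, 0, 17, 0, 17, 0, 9, 0, 25, 0, 1.
The distinct values are {0, 1, 9, 17, 25}; there are 5 of them.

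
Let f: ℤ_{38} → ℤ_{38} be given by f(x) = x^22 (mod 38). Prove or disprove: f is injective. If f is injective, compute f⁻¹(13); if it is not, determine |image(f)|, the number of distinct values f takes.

f(18): Repeated squaring mod 38: 18^1 ≡ 18, 18^2 ≡ 18² = 324 ≡ 20, 18^4 ≡ 20² = 400 ≡ 20, 18^8 ≡ 20² = 400 ≡ 20, 18^16 ≡ 20² = 400 ≡ 20. Since 22 = 16 + 4 + 2, 18^22 ≡ 20·20·20: 20·20 = 400 ≡ 20, then 20·20 = 400 ≡ 20. So 18^22 ≡ 20 (mod 38).
f(20): Repeated squaring mod 38: 20^1 ≡ 20, 20^2 ≡ 20² = 400 ≡ 20, 20^4 ≡ 20² = 400 ≡ 20, 20^8 ≡ 20² = 400 ≡ 20, 20^16 ≡ 20² = 400 ≡ 20. Since 22 = 16 + 4 + 2, 20^22 ≡ 20·20·20: 20·20 = 400 ≡ 20, then 20·20 = 400 ≡ 20. So 20^22 ≡ 20 (mod 38).
So f(18) = f(20) = 20 while 18 ≠ 20, hence f is not injective.
Since f is not injective, we determine |image(f)|. Computing x^22 mod 38 for each x (by repeated squaring, reducing mod 38 at every step), the values f(0), f(1), …, f(37) are: 0, 1, 16, 5, 28, 17, 4, 7, 30, 25, 6, 11, 26, 23, 36, 9, 24, 35, 20, 19, 20, 35, 24, 9, 36, 23, 26, 11, 6, 25, 30, 7, 4, 17, 28, 5, 16, 1.
The distinct values are {0, 1, 4, 5, 6, 7, 9, 11, 16, 17, 19, 20, 23, 24, 25, 26, 28, 30, 35, 36}; there are 20 of them.

20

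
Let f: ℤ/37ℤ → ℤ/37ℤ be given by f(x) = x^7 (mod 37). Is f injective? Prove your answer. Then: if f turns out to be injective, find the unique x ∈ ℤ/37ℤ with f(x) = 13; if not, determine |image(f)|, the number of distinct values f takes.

Since 37 is prime, the nonzero elements of ℤ/37ℤ form a cyclic group of order 36.
As gcd(7, 36) = 1, raising to the 7th power is a bijection on this group: if a^7 ≡ b^7 then (ab^{−1})^7 = 1, and the only element of order dividing gcd(7, 36) = 1 is 1, so a = b.
With f(0) = 0 this makes f injective on all of ℤ/37ℤ, hence bijective (finite equal-size domain and codomain). In particular f is injective.
Since f is injective, we find the preimage of 13. The inverse of x ↦ x^7 on (ℤ/37ℤ)^× is x ↦ x^31, because 7·31 = 217 = 6·36 + 1 ≡ 1 (mod 36) and x^{36} = 1 for x ≠ 0 (Fermat). So f⁻¹(13) = 13^31 mod 37.
Repeated squaring mod 37: 13^1 ≡ 13, 13^2 ≡ 13² = 169 ≡ 21, 13^4 ≡ 21² = 441 ≡ 34, 13^8 ≡ 34² = 1156 ≡ 9, 13^16 ≡ 9² = 81 ≡ 7. Since 31 = 16 + 8 + 4 + 2 + 1, 13^31 ≡ 7·9·34·21·13: 7·9 = 63 ≡ 26, then 26·34 = 884 ≡ 33, then 33·21 = 693 ≡ 27, then 27·13 = 351 ≡ 18. So 13^31 ≡ 18 (mod 37).
Hence f⁻¹(13) = 18.

18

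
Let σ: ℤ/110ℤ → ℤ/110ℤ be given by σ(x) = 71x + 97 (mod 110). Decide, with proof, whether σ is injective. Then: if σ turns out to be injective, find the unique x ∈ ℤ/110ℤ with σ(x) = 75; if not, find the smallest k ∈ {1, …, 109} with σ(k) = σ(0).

88

By definition, σ is injective when σ(x_1) = σ(x_2) forces x_1 = x_2.
Suppose σ(x_1) = σ(x_2) in ℤ/110ℤ. Then 71x_1 + 97 ≡ 71x_2 + 97 (mod 110), so 71(x_1 − x_2) ≡ 0 (mod 110).
Since gcd(71, 110) = 1, 71 is invertible modulo 110, hence x_1 − x_2 ≡ 0 (mod 110), i.e. x_1 = x_2.
Therefore σ is injective.
We now compute 71⁻¹ mod 110 explicitly. Euclid's algorithm: 110 = 1·71 + 39, 71 = 1·39 + 32, 39 = 1·32 + 7, 32 = 4·7 + 4, 7 = 1·4 + 3, 4 = 1·3 + 1; back-substituting gives 1 = 31·71 − 20·110, so 71⁻¹ ≡ 31 (mod 110).
Since σ is injective, we compute σ⁻¹(75): solve 71x + 97 ≡ 75 (mod 110), i.e. 71x ≡ 88 (mod 110).
Multiplying by 71⁻¹ = 31 gives x ≡ 31·88 = 2728 = 24·110 + 88 ≡ 88 (mod 110).
Check: σ(88) = 71·88 + 97 = 6345 = 57·110 + 75 ≡ 75 (mod 110).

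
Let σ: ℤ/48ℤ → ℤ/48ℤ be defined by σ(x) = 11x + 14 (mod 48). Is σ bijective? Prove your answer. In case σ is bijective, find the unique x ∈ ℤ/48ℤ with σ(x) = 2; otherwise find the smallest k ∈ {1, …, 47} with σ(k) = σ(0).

12

Suppose σ(u) = σ(v) in ℤ/48ℤ. Then 11u + 14 ≡ 11v + 14 (mod 48), so 11(u − v) ≡ 0 (mod 48).
Since gcd(11, 48) = 1, 11 is invertible modulo 48, therefore u − v ≡ 0 (mod 48), i.e. u = v.
We now compute 11⁻¹ mod 48 explicitly. Euclid's algorithm: 48 = 4·11 + 4, 11 = 2·4 + 3, 4 = 1·3 + 1; back-substituting gives 1 = 35·11 − 8·48, so 11⁻¹ ≡ 35 (mod 48).
For any y ∈ ℤ/48ℤ, x = 35(y − 14) mod 48 satisfies σ(x) = 11·35(y − 14) + 14 ≡ y (since 11·35 ≡ 1 mod 48). So every y has a preimage.
Thus σ is bijective.
Since σ is bijective, we compute σ⁻¹(2): solve 11x + 14 ≡ 2 (mod 48), i.e. 11x ≡ 36 (mod 48).
Multiplying by 11⁻¹ = 35 gives x ≡ 35·36 = 1260 = 26·48 + 12 ≡ 12 (mod 48).
Check: σ(12) = 11·12 + 14 = 146 = 3·48 + 2 ≡ 2 (mod 48).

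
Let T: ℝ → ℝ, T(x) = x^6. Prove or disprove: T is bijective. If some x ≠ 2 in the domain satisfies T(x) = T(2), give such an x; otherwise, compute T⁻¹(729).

-2

T(2) = 64 = (−2)^6 = T(−2) (since 6 is even), with 2 ≠ −2. So T is not injective, hence not bijective.
For the follow-up, such an x exists: taking x = −2 ∈ ℝ gives T(−2) = 64 = T(2) with −2 ≠ 2.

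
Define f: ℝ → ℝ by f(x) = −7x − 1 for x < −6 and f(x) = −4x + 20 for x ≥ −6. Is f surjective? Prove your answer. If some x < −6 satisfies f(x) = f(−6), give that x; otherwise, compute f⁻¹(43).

Both pieces are strictly decreasing (slopes −7 and −4), so each is injective on its own interval.
The left piece maps (−∞, −6) onto (41, ∞); the right piece maps [−6, ∞) onto (−∞, 44].
The union (41, ∞) ∪ (−∞, 44] covers ℝ, so f is surjective.
For the follow-up: the images overlap, so an x < −6 with f(x) = f(−6) exists. f(−6) = 44; solving −7x − 1 = 44 for x < −6 gives x = (44 + 1)/(−7) = −45/7.

-45/7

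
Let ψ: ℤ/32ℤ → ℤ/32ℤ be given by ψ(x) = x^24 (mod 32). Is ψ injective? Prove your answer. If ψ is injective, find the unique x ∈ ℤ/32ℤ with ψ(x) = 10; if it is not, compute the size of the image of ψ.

ψ(0) = 0^24 = 0.
ψ(2): Repeated squaring mod 32: 2^1 ≡ 2, 2^2 ≡ 2² = 4, 2^4 ≡ 4² = 16, 2^8 ≡ 16² = 256 ≡ 0, 2^16 ≡ 0² = 0. Since 24 = 16 + 8, 2^24 ≡ 0·0: 0·0 = 0. So 2^24 ≡ 0 (mod 32).
So ψ(0) = ψ(2) = 0 while 0 ≠ 2, thus ψ is not injective.
Since ψ is not injective, we determine |image(ψ)|. Computing x^24 mod 32 for each x (by repeated squaring, reducing mod 32 at every step), the values ψ(0), ψ(1), …, ψ(31) are: 0, 1, 0, 1, 0, 1, 0, 1, 0, 1, 0, 1, 0, 1, 0, 1, 0, 1, 0, 1, 0, 1, 0, 1, 0, 1, 0, 1, 0, 1, 0, 1.
The distinct values are {0, 1}; there are 2 of them.

2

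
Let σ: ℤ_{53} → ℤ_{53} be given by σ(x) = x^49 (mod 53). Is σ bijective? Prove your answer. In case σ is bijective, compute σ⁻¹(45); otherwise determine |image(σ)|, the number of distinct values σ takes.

26

Since 53 is prime, the nonzero elements of ℤ_{53} form a cyclic group of order 52.
As gcd(49, 52) = 1, raising to the 49th power is a bijection on this group: if s^49 ≡ t^49 then (st^{−1})^49 = 1, and the only element of order dividing gcd(49, 52) = 1 is 1, so s = t.
With σ(0) = 0 this makes σ injective on all of ℤ_{53}, hence bijective (finite equal-size domain and codomain). In particular σ is bijective.
Since σ is bijective, we find the preimage of 45. The inverse of x ↦ x^49 on (ℤ_{53})^× is x ↦ x^17, because 49·17 = 833 = 16·52 + 1 ≡ 1 (mod 52) and x^{52} = 1 for x ≠ 0 (Fermat). So σ⁻¹(45) = 45^17 mod 53.
Repeated squaring mod 53: 45^1 ≡ 45, 45^2 ≡ 45² = 2025 ≡ 11, 45^4 ≡ 11² = 121 ≡ 15, 45^8 ≡ 15² = 225 ≡ 13, 45^16 ≡ 13² = 169 ≡ 10. Since 17 = 16 + 1, 45^17 ≡ 10·45: 10·45 = 450 ≡ 26. So 45^17 ≡ 26 (mod 53).
Hence σ⁻¹(45) = 26.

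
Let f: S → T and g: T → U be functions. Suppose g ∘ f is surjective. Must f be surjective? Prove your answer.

not surjective

No. Take S = {0, 1}, T = {0, 1, 2, 3}, U = {0}, f(a) = 0 for every a ∈ S, and g(b) = 0 for every b ∈ T.
Then g ∘ f is surjective onto {0}, but 3 ∈ T has no preimage under f, so f is not surjective.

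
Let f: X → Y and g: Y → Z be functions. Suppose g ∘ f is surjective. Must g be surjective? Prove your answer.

surjective

Let c ∈ Z. Since g ∘ f is surjective, some a ∈ X has g(f(a)) = c. Then b = f(a) ∈ Y satisfies g(b) = c. So g is surjective.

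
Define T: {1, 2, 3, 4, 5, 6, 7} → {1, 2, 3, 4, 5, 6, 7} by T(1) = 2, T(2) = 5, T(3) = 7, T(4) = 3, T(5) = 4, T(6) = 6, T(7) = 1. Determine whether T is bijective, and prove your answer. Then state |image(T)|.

The values 2, 5, 7, 3, 4, 6, 1 are a permutation of {1, 2, 3, 4, 5, 6, 7}: each element appears exactly once.
So T is injective and surjective, hence bijective.
The image of T is {1, 2, 3, 4, 5, 6, 7}, which has 7 elements.

7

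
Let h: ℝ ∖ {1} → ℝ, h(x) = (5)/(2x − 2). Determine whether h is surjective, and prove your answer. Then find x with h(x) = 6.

17/12

If h(x) = 0, cross-multiplying gives 2(5) = 0(2x − 2), which simplifies to 10 = 0 — false.  So 0 has no preimage and h is not surjective.
Solving h(x) = 6: cross-multiplying gives 5 = 6(2x − 2), which rearranges to −12x = −17, so x = 17/12.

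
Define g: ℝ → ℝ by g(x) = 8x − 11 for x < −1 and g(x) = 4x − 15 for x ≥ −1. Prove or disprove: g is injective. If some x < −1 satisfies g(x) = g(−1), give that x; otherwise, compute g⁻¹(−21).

-5/4

Both pieces are strictly increasing (slopes 8 and 4), so each is injective on its own interval.
The left piece maps (−∞, −1) onto (−∞, −19); the right piece maps [−1, ∞) onto [−19, ∞).
These images are disjoint, so no value is attained by both pieces. So g is injective.
Because the two images are disjoint, no x < −1 has g(x) = g(−1), so we compute g⁻¹(−21): −21 lies in (−∞, −19), so solve 8x − 11 = −21: x = (−21 + 11)/8 = −5/4.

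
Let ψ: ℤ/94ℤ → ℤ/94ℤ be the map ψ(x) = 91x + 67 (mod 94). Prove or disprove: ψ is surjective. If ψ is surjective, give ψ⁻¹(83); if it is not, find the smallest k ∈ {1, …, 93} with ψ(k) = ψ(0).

Since gcd(91, 94) = 1, 91 is invertible modulo 94. Euclid's algorithm: 94 = 1·91 + 3, 91 = 30·3 + 1; back-substituting gives 1 = 31·91 − 30·94, so 91⁻¹ ≡ 31 (mod 94).
For any y ∈ ℤ/94ℤ, x = 31(y − 67) mod 94 satisfies ψ(x) = 91·31(y − 67) + 67 ≡ y (since 91·31 ≡ 1 mod 94). So every y has a preimage.
Therefore ψ is surjective.
Since ψ is surjective, we find ψ⁻¹(83): we need 91x ≡ 83 − 67 ≡ 16 (mod 94). Using 91⁻¹ = 31: x ≡ 31·16 = 496 = 5·94 + 26, so x = 26.
Check: ψ(26) = 91·26 + 67 = 2433 = 25·94 + 83 ≡ 83 (mod 94).

26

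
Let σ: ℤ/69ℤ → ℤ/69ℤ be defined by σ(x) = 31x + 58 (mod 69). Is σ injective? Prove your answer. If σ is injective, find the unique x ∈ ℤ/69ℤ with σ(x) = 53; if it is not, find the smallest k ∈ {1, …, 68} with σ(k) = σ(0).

31

If σ(x_1) = σ(x_2), then 31x_1 ≡ 31x_2 (mod 69). Because gcd(31, 69) = 1, we may cancel 31 to get x_1 ≡ x_2 (mod 69).
Hence σ is injective.
We now compute 31⁻¹ mod 69 explicitly. Euclid's algorithm: 69 = 2·31 + 7, 31 = 4·7 + 3, 7 = 2·3 + 1; back-substituting gives 1 = 49·31 − 22·69, so 31⁻¹ ≡ 49 (mod 69).
Since σ is injective, we find σ⁻¹(53): we need 31x ≡ 53 − 58 ≡ 64 (mod 69). Using 31⁻¹ = 49: x ≡ 49·64 = 3136 = 45·69 + 31, so x = 31.
Check: σ(31) = 31·31 + 58 = 1019 = 14·69 + 53 ≡ 53 (mod 69).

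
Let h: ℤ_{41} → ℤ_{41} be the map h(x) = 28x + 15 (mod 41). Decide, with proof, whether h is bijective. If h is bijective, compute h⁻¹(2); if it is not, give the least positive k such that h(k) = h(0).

1

By definition, h is injective if h(u) = h(v) implies u = v.
Suppose h(u) = h(v) in ℤ_{41}. Then 28u + 15 ≡ 28v + 15 (mod 41), therefore 28(u − v) ≡ 0 (mod 41).
Since gcd(28, 41) = 1, 28 is invertible modulo 41, hence u − v ≡ 0 (mod 41), i.e. u = v.
We now compute 28⁻¹ mod 41 explicitly. Euclid's algorithm: 41 = 1·28 + 13, 28 = 2·13 + 2, 13 = 6·2 + 1; back-substituting gives 1 = 22·28 − 15·41, so 28⁻¹ ≡ 22 (mod 41).
Then y ↦ 22(y − 15) is a two-sided inverse to h, so every y ∈ ℤ_{41} has a preimage.
Therefore h is bijective.
Since h is bijective, we find h⁻¹(2): we need 28x ≡ 2 − 15 ≡ 28 (mod 41). Using 28⁻¹ = 22: x ≡ 22·28 = 616 = 15·41 + 1, so x = 1.
Check: h(1) = 28·1 + 15 = 43 = 1·41 + 2 ≡ 2 (mod 41).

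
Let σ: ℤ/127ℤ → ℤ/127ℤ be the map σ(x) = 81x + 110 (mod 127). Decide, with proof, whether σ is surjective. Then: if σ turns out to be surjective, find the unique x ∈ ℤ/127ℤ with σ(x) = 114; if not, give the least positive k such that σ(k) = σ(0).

22

Since gcd(81, 127) = 1, 81 is invertible modulo 127. Euclid's algorithm: 127 = 1·81 + 46, 81 = 1·46 + 35, 46 = 1·35 + 11, 35 = 3·11 + 2, 11 = 5·2 + 1; back-substituting gives 1 = 69·81 − 44·127, so 81⁻¹ ≡ 69 (mod 127).
For any y ∈ ℤ/127ℤ, x = 69(y − 110) mod 127 satisfies σ(x) = 81·69(y − 110) + 110 ≡ y (since 81·69 ≡ 1 mod 127). So every y has a preimage.
So σ is surjective.
Since σ is surjective, we find σ⁻¹(114): we need 81x ≡ 114 − 110 ≡ 4 (mod 127). Using 81⁻¹ = 69: x ≡ 69·4 = 276 = 2·127 + 22, so x = 22.
Check: σ(22) = 81·22 + 110 = 1892 = 14·127 + 114 ≡ 114 (mod 127).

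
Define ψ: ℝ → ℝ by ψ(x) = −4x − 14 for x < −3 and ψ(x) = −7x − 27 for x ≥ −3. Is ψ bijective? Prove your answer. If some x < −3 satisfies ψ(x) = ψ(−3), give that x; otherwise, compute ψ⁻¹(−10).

Both pieces are strictly decreasing (slopes −4 and −7), so each is injective on its own interval.
The left piece maps (−∞, −3) onto (−2, ∞); the right piece maps [−3, ∞) onto (−∞, −6].
The images leave a gap (−2 has no preimage), so ψ is not surjective, hence not bijective.
Because the two images are disjoint, no x < −3 has ψ(x) = ψ(−3), so we compute ψ⁻¹(−10): −10 lies in (−∞, −6], so solve −7x − 27 = −10: x = (−10 + 27)/(−7) = −17/7.

-17/7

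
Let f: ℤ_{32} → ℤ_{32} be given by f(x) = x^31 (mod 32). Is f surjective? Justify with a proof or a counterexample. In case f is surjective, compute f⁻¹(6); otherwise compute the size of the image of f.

17

f(0) = 0^31 = 0.
f(2): Repeated squaring mod 32: 2^1 ≡ 2, 2^2 ≡ 2² = 4, 2^4 ≡ 4² = 16, 2^8 ≡ 16² = 256 ≡ 0, 2^16 ≡ 0² = 0. Since 31 = 16 + 8 + 4 + 2 + 1, 2^31 ≡ 0·0·16·4·2: 0·0 = 0, then 0·16 = 0, then 0·4 = 0, then 0·2 = 0. So 2^31 ≡ 0 (mod 32).
So f(0) = f(2) = 0 while 0 ≠ 2, thus f is not injective.
A non-injective map from the 32-element set ℤ_{32} to itself takes at most 31 distinct values, so it cannot be surjective. So f is not surjective.
Since f is not surjective, we determine |image(f)|. Computing x^31 mod 32 for each x (by repeated squaring, reducing mod 32 at every step), the values f(0), f(1), …, f(31) are: 0, 1, 0, 11, 0, 13, 0, 23, 0, 25, 0, 3, 0, 5, 0, 15, 0, 17, 0, 27, 0, 29, 0, 7, 0, 9, 0, 19, 0, 21, 0, 31.
The distinct values are {0, 1, 3, 5, 7, 9, 11, 13, 15, 17, 19, 21, 23, 25, 27, 29, 31}; there are 17 of them.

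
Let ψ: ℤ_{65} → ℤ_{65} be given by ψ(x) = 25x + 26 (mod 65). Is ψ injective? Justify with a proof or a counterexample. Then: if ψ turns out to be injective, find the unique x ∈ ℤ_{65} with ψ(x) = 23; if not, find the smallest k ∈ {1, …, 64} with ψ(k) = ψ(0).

Recall: ψ is injective if ψ(x_1) = ψ(x_2) implies x_1 = x_2.
We have gcd(25, 65) = 5 > 1. Taking x_1 = 0 and x_2 = 13: ψ(0) = 26 and ψ(13) = 25·13 + 26 = 351 ≡ 26 (mod 65).
So ψ(0) = ψ(13) while 0 ≠ 13, hence ψ is not injective.
Since ψ is not injective, we find the least positive k with ψ(k) = ψ(0): this means 25k ≡ 0 (mod 65), i.e. 65 ∣ 25k. Since gcd(25, 65) = 5, dividing through by 5 this holds exactly when 13 ∣ 5k, and as gcd(5, 13) = 1, exactly when 13 ∣ k.
The smallest positive such k is 13.

13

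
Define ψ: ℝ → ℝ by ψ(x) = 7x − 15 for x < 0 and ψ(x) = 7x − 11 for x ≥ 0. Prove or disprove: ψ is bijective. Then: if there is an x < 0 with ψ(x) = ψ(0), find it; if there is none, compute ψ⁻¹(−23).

Both pieces are strictly increasing (slopes 7 and 7), so each is injective on its own interval.
The left piece maps (−∞, 0) onto (−∞, −15); the right piece maps [0, ∞) onto [−11, ∞).
The images leave a gap (−15 has no preimage), so ψ is not surjective, hence not bijective.
Because the two images are disjoint, no x < 0 has ψ(x) = ψ(0), so we compute ψ⁻¹(−23): −23 lies in (−∞, −15), so solve 7x − 15 = −23: x = (−23 + 15)/7 = −8/7.

-8/7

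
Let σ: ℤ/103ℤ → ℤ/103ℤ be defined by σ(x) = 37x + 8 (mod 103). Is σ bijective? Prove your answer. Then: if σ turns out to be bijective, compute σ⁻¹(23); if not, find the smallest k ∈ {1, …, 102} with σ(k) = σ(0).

Recall that σ is injective when σ(s) = σ(t) forces s = t.
Suppose σ(s) = σ(t) in ℤ/103ℤ. Then 37s + 8 ≡ 37t + 8 (mod 103), thus 37(s − t) ≡ 0 (mod 103).
Since gcd(37, 103) = 1, 37 is invertible modulo 103, so s − t ≡ 0 (mod 103), i.e. s = t.
We now compute 37⁻¹ mod 103 explicitly. Euclid's algorithm: 103 = 2·37 + 29, 37 = 1·29 + 8, 29 = 3·8 + 5, 8 = 1·5 + 3, 5 = 1·3 + 2, 3 = 1·2 + 1; back-substituting gives 1 = 39·37 − 14·103, so 37⁻¹ ≡ 39 (mod 103).
For any y ∈ ℤ/103ℤ, x = 39(y − 8) mod 103 satisfies σ(x) = 37·39(y − 8) + 8 ≡ y (since 37·39 ≡ 1 mod 103). So every y has a preimage.
Thus σ is bijective.
Since σ is bijective, we compute σ⁻¹(23): solve 37x + 8 ≡ 23 (mod 103), i.e. 37x ≡ 15 (mod 103).
Multiplying by 37⁻¹ = 39 gives x ≡ 39·15 = 585 = 5·103 + 70 ≡ 70 (mod 103).
Check: σ(70) = 37·70 + 8 = 2598 = 25·103 + 23 ≡ 23 (mod 103).

70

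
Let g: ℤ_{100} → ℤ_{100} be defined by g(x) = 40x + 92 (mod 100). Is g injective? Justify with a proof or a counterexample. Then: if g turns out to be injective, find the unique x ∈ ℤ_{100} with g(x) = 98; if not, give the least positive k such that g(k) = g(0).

5

We have gcd(40, 100) = 20 > 1. Taking s = 0 and t = 5: g(0) = 92 and g(5) = 40·5 + 92 = 292 ≡ 92 (mod 100).
So g(0) = g(5) while 0 ≠ 5, thus g is not injective.
Since g is not injective, we find the least positive k with g(k) = g(0): this means 40k ≡ 0 (mod 100), i.e. 100 ∣ 40k. Since gcd(40, 100) = 20, dividing through by 20 this holds exactly when 5 ∣ 2k, and as gcd(2, 5) = 1, exactly when 5 ∣ k.
The smallest positive such k is 5.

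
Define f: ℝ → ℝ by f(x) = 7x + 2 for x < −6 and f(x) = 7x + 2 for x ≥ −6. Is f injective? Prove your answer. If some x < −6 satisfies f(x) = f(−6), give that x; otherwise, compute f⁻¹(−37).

-39/7

Both pieces are strictly increasing (slopes 7 and 7), so each is injective on its own interval.
The left piece maps (−∞, −6) onto (−∞, −40); the right piece maps [−6, ∞) onto [−40, ∞).
These images are disjoint, so no value is attained by both pieces. Thus f is injective.
Because the two images are disjoint, no x < −6 has f(x) = f(−6), so we compute f⁻¹(−37): −37 lies in [−40, ∞), so solve 7x + 2 = −37: x = (−37 − 2)/7 = −39/7.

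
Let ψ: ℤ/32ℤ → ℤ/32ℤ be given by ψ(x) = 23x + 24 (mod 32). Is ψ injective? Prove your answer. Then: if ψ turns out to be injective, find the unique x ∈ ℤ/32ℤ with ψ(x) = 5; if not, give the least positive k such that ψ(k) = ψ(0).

27

If ψ(x_1) = ψ(x_2), then 23x_1 ≡ 23x_2 (mod 32). Because gcd(23, 32) = 1, we may cancel 23 to get x_1 ≡ x_2 (mod 32).
So ψ is injective.
We now compute 23⁻¹ mod 32 explicitly. Euclid's algorithm: 32 = 1·23 + 9, 23 = 2·9 + 5, 9 = 1·5 + 4, 5 = 1·4 + 1; back-substituting gives 1 = 7·23 − 5·32, so 23⁻¹ ≡ 7 (mod 32).
Since ψ is injective, we find ψ⁻¹(5): we need 23x ≡ 5 − 24 ≡ 13 (mod 32). Using 23⁻¹ = 7: x ≡ 7·13 = 91 = 2·32 + 27, so x = 27.
Check: ψ(27) = 23·27 + 24 = 645 = 20·32 + 5 ≡ 5 (mod 32).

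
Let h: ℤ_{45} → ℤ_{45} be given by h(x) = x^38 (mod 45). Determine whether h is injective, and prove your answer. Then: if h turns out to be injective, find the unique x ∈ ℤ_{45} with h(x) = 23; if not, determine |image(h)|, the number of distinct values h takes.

12

h(2): Repeated squaring mod 45: 2^1 ≡ 2, 2^2 ≡ 2² = 4, 2^4 ≡ 4² = 16, 2^8 ≡ 16² = 256 ≡ 31, 2^16 ≡ 31² = 961 ≡ 16, 2^32 ≡ 16² = 256 ≡ 31. Since 38 = 32 + 4 + 2, 2^38 ≡ 31·16·4: 31·16 = 496 ≡ 1, then 1·4 = 4. So 2^38 ≡ 4 (mod 45).
h(7): Repeated squaring mod 45: 7^1 ≡ 7, 7^2 ≡ 7² = 49 ≡ 4, 7^4 ≡ 4² = 16, 7^8 ≡ 16² = 256 ≡ 31, 7^16 ≡ 31² = 961 ≡ 16, 7^32 ≡ 16² = 256 ≡ 31. Since 38 = 32 + 4 + 2, 7^38 ≡ 31·16·4: 31·16 = 496 ≡ 1, then 1·4 = 4. So 7^38 ≡ 4 (mod 45).
So h(2) = h(7) = 4 while 2 ≠ 7, hence h is not injective.
Since h is not injective, we determine |image(h)|. Computing x^38 mod 45 for each x (by repeated squaring, reducing mod 45 at every step), the values h(0), h(1), …, h(44) are: 0, 1, 4, 9, 16, 25, 36, 4, 19, 36, 10, 31, 9, 34, 16, 0, 31, 19, 9, 1, 40, 36, 34, 34, 36, 40, 1, 9, 19, 31, 0, 16, 34, 9, 31, 10, 36, 19, 4, 36, 25, 16, 9, 4, 1.
The distinct values are {0, 1, 4, 9, 10, 16, 19, 25, 31, 34, 36, 40}; there are 12 of them.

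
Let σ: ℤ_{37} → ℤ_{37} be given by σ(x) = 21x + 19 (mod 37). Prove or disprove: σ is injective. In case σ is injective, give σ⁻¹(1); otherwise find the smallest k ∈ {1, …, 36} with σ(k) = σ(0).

If σ(s) = σ(t), then 21s ≡ 21t (mod 37). Because gcd(21, 37) = 1, we may cancel 21 to get s ≡ t (mod 37).
Therefore σ is injective.
We now compute 21⁻¹ mod 37 explicitly. Euclid's algorithm: 37 = 1·21 + 16, 21 = 1·16 + 5, 16 = 3·5 + 1; back-substituting gives 1 = 30·21 − 17·37, so 21⁻¹ ≡ 30 (mod 37).
Since σ is injective, we compute σ⁻¹(1): solve 21x + 19 ≡ 1 (mod 37), i.e. 21x ≡ 19 (mod 37).
Multiplying by 21⁻¹ = 30 gives x ≡ 30·19 = 570 = 15·37 + 15 ≡ 15 (mod 37).
Check: σ(15) = 21·15 + 19 = 334 = 9·37 + 1 ≡ 1 (mod 37).

15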